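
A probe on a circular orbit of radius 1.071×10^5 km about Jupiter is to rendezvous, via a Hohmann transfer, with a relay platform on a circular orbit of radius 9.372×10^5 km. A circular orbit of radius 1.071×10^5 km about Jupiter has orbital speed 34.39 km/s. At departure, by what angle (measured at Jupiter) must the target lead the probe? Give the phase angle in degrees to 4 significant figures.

φ = 105.1°

From the circular-orbit relation v² = μ/r at r = 1.071×10^5 km: μ = v²r = (34.39)² × 1.071×10^5 = 1.26664×10^8 km³/s².
Semi-major axis of the transfer orbit: a_t = (1.071×10^5 + 9.372×10^5)/2 = 5.2215×10^5 km.
The half-period of the transfer ellipse is t = π√(a_t³/μ) = 1.05321×10^5 s.
The target's mean motion on its circular orbit is ω₂ = √(μ/r₂³) = 1.24045×10^-5 rad/s.
Angle swept by the target during transfer: ω₂·t = 1.30645 rad = 74.854°.
Arrival is 180° from departure on the ellipse, so φ = 180° − 74.854° = 105.1°.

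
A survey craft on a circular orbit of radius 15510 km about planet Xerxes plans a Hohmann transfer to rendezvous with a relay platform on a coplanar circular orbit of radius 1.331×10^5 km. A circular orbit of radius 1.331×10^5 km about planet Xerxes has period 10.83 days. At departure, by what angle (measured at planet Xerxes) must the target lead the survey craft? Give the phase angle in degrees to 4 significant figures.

From Kepler's third law T² = 4π²r³/μ at r = 1.331×10^5 km, T = 10.83 days = 10.83 × 86400 s = 9.35712×10^5 s: μ = 4π²r³/T² = 1.06319×10^5 km³/s².
Transfer-ellipse semi-major axis a_t = (r₁ + r₂)/2 = (15510 + 1.331×10^5)/2 = 74305 km.
The half-period of the transfer ellipse is t = π√(a_t³/μ) = 1.9515×10^5 s.
Target angular speed ω₂ = √(μ/r₂³) = 6.7149×10^-6 rad/s.
Angle swept by the target during transfer: ω₂·t = 1.3104 rad = 75.08°.
Arrival is 180° from departure on the ellipse, so φ = 180° − 75.08° = 104.9°.

φ = 104.9°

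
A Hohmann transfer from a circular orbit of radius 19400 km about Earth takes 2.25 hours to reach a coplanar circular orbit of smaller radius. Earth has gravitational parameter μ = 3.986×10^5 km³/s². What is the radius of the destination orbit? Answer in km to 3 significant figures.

Transfer time t = 2.25 hours = 8100 s, and t = π√(a_t³/μ).
So a_t = (μ t²/π²)^(1/3) = (3.986×10^5 × (8100)² / π²)^(1/3) = 13838 km.
Since a_t = (r₁ + r₂)/2, r₂ = 2a_t − r₁ = 2×13838 − 19400 = 8276 km.

r₂ = 8280 km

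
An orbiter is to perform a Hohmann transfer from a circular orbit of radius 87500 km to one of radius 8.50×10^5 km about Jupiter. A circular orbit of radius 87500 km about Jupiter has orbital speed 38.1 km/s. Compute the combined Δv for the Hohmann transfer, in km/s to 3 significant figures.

From the circular-orbit relation v² = μ/r at r = 87500 km: μ = v²r = (38.1)² × 87500 = 1.27016×10^8 km³/s².
The Hohmann ellipse has a_t = (r₁ + r₂)/2 = 4.6875×10^5 km.
Circular speed at r₁: v₁ = √(μ/r₁) = √(1.27016×10^8/87500) = 38.10 km/s.
On the transfer ellipse at r₁, vis-viva gives v_p = √[μ(2/r₁ − 1/a_t)] = 51.31 km/s.
First burn Δv₁ = |v_p − v₁| = 13.21 km/s.
Circular speed at r₂: v₂ = √(μ/r₂) = 12.224 km/s.
Transfer-orbit speed at r₂: v_a = √[μ(2/r₂ − 1/a_t)] = 5.2814 km/s.
Second burn Δv₂ = |v₂ − v_a| = 6.943 km/s.
Total Δv = Δv₁ + Δv₂ = 20.15 km/s.

Δv = 20.1 km/s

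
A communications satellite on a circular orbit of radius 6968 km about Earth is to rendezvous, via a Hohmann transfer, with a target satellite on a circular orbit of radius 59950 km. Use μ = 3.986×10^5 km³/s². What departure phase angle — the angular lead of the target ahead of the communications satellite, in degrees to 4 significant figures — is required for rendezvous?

φ = 104.9°

Transfer-ellipse semi-major axis a_t = (r₁ + r₂)/2 = (6968 + 59950)/2 = 33459 km.
The half-period of the transfer ellipse is t = π√(a_t³/μ) = 30454 s.
The target's mean motion on its circular orbit is ω₂ = √(μ/r₂³) = 4.3012×10^-5 rad/s.
Angle swept by the target during transfer: ω₂·t = 1.30989 rad = 75.051°.
Arrival is 180° from departure on the ellipse, so φ = 180° − 75.051° = 104.9°.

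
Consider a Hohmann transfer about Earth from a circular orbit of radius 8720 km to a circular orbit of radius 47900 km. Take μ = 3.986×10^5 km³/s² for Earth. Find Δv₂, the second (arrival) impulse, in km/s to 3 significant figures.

Transfer-ellipse semi-major axis a_t = (r₁ + r₂)/2 = (8720 + 47900)/2 = 28310 km.
On the circular orbit at r = 47900 km, v_c = √(μ/r) = 2.885 km/s.
Transfer-orbit speed at the same r (vis-viva, a = a_t): v_t = √[μ(2/r − 1/a_t)] = 1.601 km/s.
Δv₂ = |v_t − v_c| = |1.601 − 2.885| = 1.284 km/s.

Δv₂ = 1.28 km/s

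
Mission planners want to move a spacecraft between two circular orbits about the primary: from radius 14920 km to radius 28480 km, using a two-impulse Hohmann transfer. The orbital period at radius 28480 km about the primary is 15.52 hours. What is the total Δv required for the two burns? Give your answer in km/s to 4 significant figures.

Δv = 1.191 km/s

From Kepler's third law T² = 4π²r³/μ at r = 28480 km, T = 15.52 hours = 15.52 × 3600 s = 55872 s: μ = 4π²r³/T² = 2.92140×10^5 km³/s².
The Hohmann ellipse has a_t = (r₁ + r₂)/2 = 21700 km.
At r₁ the circular-orbit speed is v₁ = √(μ/r₁) = 4.42498 km/s.
On the transfer ellipse at r₁, vis-viva gives v_p = √[μ(2/r₁ − 1/a_t)] = 5.06934 km/s.
First burn Δv₁ = |v_p − v₁| = 0.64436 km/s.
At r₂, v₂ = √(μ/r₂) = 3.20277 km/s.
Transfer-orbit speed at r₂: v_a = √[μ(2/r₂ − 1/a_t)] = 2.65571 km/s.
Second burn Δv₂ = |v₂ − v_a| = 0.54706 km/s.
Total Δv = Δv₁ + Δv₂ = 1.191 km/s.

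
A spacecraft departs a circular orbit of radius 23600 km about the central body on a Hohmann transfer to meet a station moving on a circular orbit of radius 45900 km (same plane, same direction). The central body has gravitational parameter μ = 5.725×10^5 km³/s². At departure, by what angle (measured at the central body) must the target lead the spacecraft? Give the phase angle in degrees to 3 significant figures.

The Hohmann ellipse has a_t = (r₁ + r₂)/2 = 34750 km.
Transfer time t = π√(a_t³/μ) = 26896 s.
The target's mean motion on its circular orbit is ω₂ = √(μ/r₂³) = 7.6943×10^-5 rad/s.
Angle swept by the target during transfer: ω₂·t = 2.0695 rad = 118.6°.
The spacecraft traverses 180° on the transfer ellipse, so the target must lead by 180° − 118.6° = 61.4°.

φ = 61.4°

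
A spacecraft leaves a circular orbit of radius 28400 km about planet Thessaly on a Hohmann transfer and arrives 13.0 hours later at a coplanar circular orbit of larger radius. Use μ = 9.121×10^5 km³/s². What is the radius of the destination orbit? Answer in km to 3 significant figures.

Transfer time t = 13.0 hours = 46800 s, and t = π√(a_t³/μ).
So a_t = (μ t²/π²)^(1/3) = (9.121×10^5 × (46800)² / π²)^(1/3) = 58714 km.
Since a_t = (r₁ + r₂)/2, r₂ = 2a_t − r₁ = 2×58714 − 28400 = 89028 km.

r₂ = 89000 km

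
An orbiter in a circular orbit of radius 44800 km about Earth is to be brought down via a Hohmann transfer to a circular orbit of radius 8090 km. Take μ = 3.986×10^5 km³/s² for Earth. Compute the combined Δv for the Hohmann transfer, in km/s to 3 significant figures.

Δv = 3.45 km/s

The Hohmann ellipse has a_t = (r₁ + r₂)/2 = 26445 km.
At r₁ the circular-orbit speed is v₁ = √(μ/r₁) = 2.983 km/s.
Transfer-orbit speed at r₁ (v² = μ(2/r − 1/a)): v_a = √[μ(2/r₁ − 1/a_t)] = 1.650 km/s.
First burn Δv₁ = |v_a − v₁| = 1.333 km/s.
At r₂, v₂ = √(μ/r₂) = 7.019 km/s.
Transfer-orbit speed at r₂: v_p = √[μ(2/r₂ − 1/a_t)] = 9.136 km/s.
Second burn Δv₂ = |v₂ − v_p| = 2.117 km/s.
Δv = Δv₁ + Δv₂ = 1.333 + 2.117 = 3.450 km/s.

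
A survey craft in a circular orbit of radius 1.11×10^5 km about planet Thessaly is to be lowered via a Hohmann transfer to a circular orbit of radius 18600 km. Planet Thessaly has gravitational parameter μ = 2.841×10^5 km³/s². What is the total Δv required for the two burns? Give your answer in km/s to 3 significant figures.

Δv = 1.95 km/s

The Hohmann ellipse has a_t = (r₁ + r₂)/2 = 64800 km.
Circular speed at r₁: v₁ = √(μ/r₁) = √(2.841×10^5/1.110×10^5) = 1.5998 km/s.
On the transfer ellipse at r₁, vis-viva equation gives v_a = √[μ(2/r₁ − 1/a_t)] = 0.85712 km/s.
First burn Δv₁ = |v_a − v₁| = 0.7427 km/s.
Circular speed at r₂: v₂ = √(μ/r₂) = 3.908 km/s.
Transfer-orbit speed at r₂: v_p = √[μ(2/r₂ − 1/a_t)] = 5.115 km/s.
Second burn Δv₂ = |v₂ − v_p| = 1.207 km/s.
Total Δv = Δv₁ + Δv₂ = 1.950 km/s.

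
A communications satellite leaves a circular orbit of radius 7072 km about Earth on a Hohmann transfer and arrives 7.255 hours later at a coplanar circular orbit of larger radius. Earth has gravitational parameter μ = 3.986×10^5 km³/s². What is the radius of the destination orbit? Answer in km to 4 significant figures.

r₂ = 53330 km

Transfer time t = 7.255 hours = 26118 s, and t = π√(a_t³/μ).
So a_t = (μ t²/π²)^(1/3) = (3.986×10^5 × (26118)² / π²)^(1/3) = 30202 km.
Since a_t = (r₁ + r₂)/2, r₂ = 2a_t − r₁ = 2×30202 − 7072 = 53332 km.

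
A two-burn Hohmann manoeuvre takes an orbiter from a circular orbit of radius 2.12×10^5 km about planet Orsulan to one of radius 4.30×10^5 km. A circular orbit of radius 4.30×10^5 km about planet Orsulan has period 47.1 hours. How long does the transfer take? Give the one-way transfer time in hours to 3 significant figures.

t = 15.2 hours

From Kepler's third law T² = 4π²r³/μ at r = 4.30×10^5 km, T = 47.1 hours = 47.1 × 3600 s = 1.6956×10^5 s: μ = 4π²r³/T² = 1.09174×10^8 km³/s².
Semi-major axis of the transfer orbit: a_t = (2.120×10^5 + 4.300×10^5)/2 = 3.210×10^5 km.
Half the transfer-orbit period gives t = π√(a_t³/μ) = 54680 s.
Converting: 54680 s ÷ 3600 s/hour = 15.2 hours.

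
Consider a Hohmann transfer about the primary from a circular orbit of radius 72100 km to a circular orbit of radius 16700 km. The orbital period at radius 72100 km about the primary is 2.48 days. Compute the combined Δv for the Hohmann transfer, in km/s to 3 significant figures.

From Kepler's third law T² = 4π²r³/μ at r = 72100 km, T = 2.48 days = 2.48 × 86400 s = 2.14272×10^5 s: μ = 4π²r³/T² = 3.22281×10^5 km³/s².
Transfer-ellipse semi-major axis a_t = (r₁ + r₂)/2 = (72100 + 16700)/2 = 44400 km.
At r₁ the circular-orbit speed is v₁ = √(μ/r₁) = 2.1142 km/s.
Transfer-orbit speed at r₁ (vis-viva equation): v_a = √[μ(2/r₁ − 1/a_t)] = 1.2966 km/s.
First burn Δv₁ = |v_a − v₁| = 0.8176 km/s.
At r₂, v₂ = √(μ/r₂) = 4.393 km/s.
Transfer-orbit speed at r₂: v_p = √[μ(2/r₂ − 1/a_t)] = 5.598 km/s.
Second burn Δv₂ = |v₂ − v_p| = 1.205 km/s.
Δv = Δv₁ + Δv₂ = 0.8176 + 1.205 = 2.023 km/s.

Δv = 2.02 km/s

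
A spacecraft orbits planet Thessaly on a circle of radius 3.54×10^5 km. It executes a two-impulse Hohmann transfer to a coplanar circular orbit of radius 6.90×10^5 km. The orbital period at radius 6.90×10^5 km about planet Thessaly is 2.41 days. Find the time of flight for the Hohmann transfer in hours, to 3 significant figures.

t = 19.0 hours

From Kepler's third law T² = 4π²r³/μ at r = 6.90×10^5 km, T = 2.41 days = 2.41 × 86400 s = 2.08224×10^5 s: μ = 4π²r³/T² = 2.99120×10^8 km³/s².
Semi-major axis of the transfer orbit: a_t = (3.540×10^5 + 6.900×10^5)/2 = 5.220×10^5 km.
By Kepler's third law the transfer-orbit period is T = 2π√(a_t³/μ), so t = T/2 = 68510 s.
Converting: 68510 s ÷ 3600 s/hour = 19.0 hours.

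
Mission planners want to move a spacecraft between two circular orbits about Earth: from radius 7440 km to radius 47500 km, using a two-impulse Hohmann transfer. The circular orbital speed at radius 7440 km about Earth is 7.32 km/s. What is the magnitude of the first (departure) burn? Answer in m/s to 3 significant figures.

From the circular-orbit relation v² = μ/r at r = 7440 km: μ = v²r = (7.32)² × 7440 = 3.98653×10^5 km³/s².
The Hohmann ellipse has a_t = (r₁ + r₂)/2 = 27470 km.
Circular speed at r = 7440 km: v_c = √(μ/r) = 7.320 km/s.
Transfer-orbit speed at the same r (vis-viva, a = a_t): v_t = √[μ(2/r − 1/a_t)] = 9.626 km/s.
Δv₁ = |v_t − v_c| = |9.626 − 7.320| = 2.306 km/s.

Δv₁ = 2310 m/s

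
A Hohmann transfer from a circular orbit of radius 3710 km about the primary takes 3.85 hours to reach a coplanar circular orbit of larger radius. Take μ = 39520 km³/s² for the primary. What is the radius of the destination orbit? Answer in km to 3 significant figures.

Transfer time t = 3.85 hours = 13860 s, and t = π√(a_t³/μ).
So a_t = (μ t²/π²)^(1/3) = (39520 × (13860)² / π²)^(1/3) = 9162.5 km.
Since a_t = (r₁ + r₂)/2, r₂ = 2a_t − r₁ = 2×9162.5 − 3710 = 14615 km.

r₂ = 14600 km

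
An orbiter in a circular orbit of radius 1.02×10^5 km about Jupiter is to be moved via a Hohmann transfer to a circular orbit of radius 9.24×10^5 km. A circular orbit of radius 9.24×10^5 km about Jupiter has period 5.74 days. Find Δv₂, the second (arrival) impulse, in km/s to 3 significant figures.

Δv₂ = 6.49 km/s

From Kepler's third law T² = 4π²r³/μ at r = 9.24×10^5 km, T = 5.74 days = 5.74 × 86400 s = 4.95936×10^5 s: μ = 4π²r³/T² = 1.26626×10^8 km³/s².
The Hohmann ellipse has a_t = (r₁ + r₂)/2 = 5.130×10^5 km.
Circular speed at r = 9.240×10^5 km: v_c = √(μ/r) = 11.7065 km/s.
Vis-viva on the transfer ellipse at r = 9.240×10^5 km gives v_t = √[μ(2/r − 1/a_t)] = 5.21997 km/s.
Δv₂ = |v_t − v_c| = |5.21997 − 11.7065| = 6.487 km/s.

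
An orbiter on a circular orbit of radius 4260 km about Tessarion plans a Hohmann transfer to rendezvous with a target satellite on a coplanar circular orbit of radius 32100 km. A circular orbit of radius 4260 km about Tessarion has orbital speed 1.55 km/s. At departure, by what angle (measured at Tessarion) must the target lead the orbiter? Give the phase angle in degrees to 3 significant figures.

φ = 103°

From the circular-orbit relation v² = μ/r at r = 4260 km: μ = v²r = (1.55)² × 4260 = 10234.7 km³/s².
Transfer-ellipse semi-major axis a_t = (r₁ + r₂)/2 = (4260 + 32100)/2 = 18180 km.
The half-period of the transfer ellipse is t = π√(a_t³/μ) = 76120 s.
Target angular speed ω₂ = √(μ/r₂³) = 1.759×10^-5 rad/s.
Angle swept by the target during transfer: ω₂·t = 1.339 rad = 76.72°.
The orbiter traverses 180° on the transfer ellipse, so the target must lead by 180° − 76.72° = 103°.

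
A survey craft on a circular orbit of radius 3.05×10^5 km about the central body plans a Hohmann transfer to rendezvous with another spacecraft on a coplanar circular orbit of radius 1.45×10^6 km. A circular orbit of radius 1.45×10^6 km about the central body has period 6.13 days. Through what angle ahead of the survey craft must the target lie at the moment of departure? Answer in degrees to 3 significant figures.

φ = 95.3°

From Kepler's third law T² = 4π²r³/μ at r = 1.45×10^6 km, T = 6.13 days = 6.13 × 86400 s = 5.29632×10^5 s: μ = 4π²r³/T² = 4.29057×10^8 km³/s².
The Hohmann ellipse has a_t = (r₁ + r₂)/2 = 8.775×10^5 km.
Transfer time t = π√(a_t³/μ) = 1.247×10^5 s.
The target's mean motion on its circular orbit is ω₂ = √(μ/r₂³) = 1.186×10^-5 rad/s.
Angle swept by the target during transfer: ω₂·t = 1.479 rad = 84.74°.
The survey craft traverses 180° on the transfer ellipse, so the target must lead by 180° − 84.74° = 95.3°.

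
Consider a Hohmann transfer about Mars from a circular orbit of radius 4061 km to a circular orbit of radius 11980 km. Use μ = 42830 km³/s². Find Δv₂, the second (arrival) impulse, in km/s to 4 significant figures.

Δv₂ = 0.5454 km/s

Transfer-ellipse semi-major axis a_t = (r₁ + r₂)/2 = (4061 + 11980)/2 = 8020.5 km.
On the circular orbit at r = 11980 km, v_c = √(μ/r) = 1.8908 km/s.
Vis-viva on the transfer ellipse at r = 11980 km gives v_t = √[μ(2/r − 1/a_t)] = 1.3454 km/s.
Δv₂ = |v_t − v_c| = |1.3454 − 1.8908| = 0.5454 km/s.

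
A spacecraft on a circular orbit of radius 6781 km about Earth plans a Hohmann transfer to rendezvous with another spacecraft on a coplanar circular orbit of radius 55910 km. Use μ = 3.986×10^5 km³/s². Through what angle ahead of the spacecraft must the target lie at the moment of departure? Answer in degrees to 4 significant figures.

Semi-major axis of the transfer orbit: a_t = (6781 + 55910)/2 = 31345.5 km.
The half-period of the transfer ellipse is t = π√(a_t³/μ) = 27615 s.
Target angular speed ω₂ = √(μ/r₂³) = 4.7757×10^-5 rad/s.
Angle swept by the target during transfer: ω₂·t = 1.3188 rad = 75.56°.
The spacecraft traverses 180° on the transfer ellipse, so the target must lead by 180° − 75.56° = 104.4°.

φ = 104.4°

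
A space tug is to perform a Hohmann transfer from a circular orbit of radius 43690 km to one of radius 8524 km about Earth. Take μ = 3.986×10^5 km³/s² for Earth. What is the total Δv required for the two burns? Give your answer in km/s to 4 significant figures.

The Hohmann ellipse has a_t = (r₁ + r₂)/2 = 26107 km.
At r₁ the circular-orbit speed is v₁ = √(μ/r₁) = 3.0205 km/s.
Transfer-orbit speed at r₁ (vis-viva equation): v_a = √[μ(2/r₁ − 1/a_t)] = 1.7259 km/s.
First burn Δv₁ = |v_a − v₁| = 1.295 km/s.
Circular speed at r₂: v₂ = √(μ/r₂) = 6.838 km/s.
Transfer-orbit speed at r₂: v_p = √[μ(2/r₂ − 1/a_t)] = 8.846 km/s.
Second burn Δv₂ = |v₂ − v_p| = 2.008 km/s.
Total Δv = Δv₁ + Δv₂ = 3.303 km/s.

Δv = 3.303 km/s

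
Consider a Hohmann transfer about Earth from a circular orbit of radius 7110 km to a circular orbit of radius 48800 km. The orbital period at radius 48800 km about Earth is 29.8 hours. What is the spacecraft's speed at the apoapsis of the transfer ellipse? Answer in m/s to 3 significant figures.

From Kepler's third law T² = 4π²r³/μ at r = 48800 km, T = 29.8 hours = 29.8 × 3600 s = 1.0728×10^5 s: μ = 4π²r³/T² = 3.98641×10^5 km³/s².
The Hohmann ellipse has a_t = (r₁ + r₂)/2 = 27955 km.
At apoapsis, r = 48800 km.
Vis-viva: v = √[μ(2/r − 1/a_t)] = √[3.98641×10^5 × (2/48800 − 1/27955)] = 1.441 km/s.

v = 1440 m/s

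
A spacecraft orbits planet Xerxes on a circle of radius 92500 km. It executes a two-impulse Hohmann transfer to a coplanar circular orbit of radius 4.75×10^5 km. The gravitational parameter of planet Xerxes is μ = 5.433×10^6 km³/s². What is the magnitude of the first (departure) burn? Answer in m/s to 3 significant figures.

The Hohmann ellipse has a_t = (r₁ + r₂)/2 = 2.8375×10^5 km.
On the circular orbit at r = 92500 km, v_c = √(μ/r) = 7.664 km/s.
Vis-viva on the transfer ellipse at r = 92500 km gives v_t = √[μ(2/r − 1/a_t)] = 9.916 km/s.
Δv₁ = |v_t − v_c| = |9.916 − 7.664| = 2.252 km/s.

Δv₁ = 2250 m/s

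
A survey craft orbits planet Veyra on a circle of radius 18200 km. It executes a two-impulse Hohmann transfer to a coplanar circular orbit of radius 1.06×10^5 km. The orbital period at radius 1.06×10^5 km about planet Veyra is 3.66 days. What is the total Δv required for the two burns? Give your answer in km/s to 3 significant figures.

Δv = 2.52 km/s

From Kepler's third law T² = 4π²r³/μ at r = 1.06×10^5 km, T = 3.66 days = 3.66 × 86400 s = 3.16224×10^5 s: μ = 4π²r³/T² = 4.70205×10^5 km³/s².
Semi-major axis of the transfer orbit: a_t = (18200 + 1.060×10^5)/2 = 62100 km.
Circular speed at r₁: v₁ = √(μ/r₁) = √(4.70205×10^5/18200) = 5.083 km/s.
Transfer-orbit speed at r₁ (vis-viva): v_p = √[μ(2/r₁ − 1/a_t)] = 6.641 km/s.
First burn Δv₁ = |v_p − v₁| = 1.558 km/s.
Circular speed at r₂: v₂ = √(μ/r₂) = 2.106 km/s.
Transfer-orbit speed at r₂: v_a = √[μ(2/r₂ − 1/a_t)] = 1.140 km/s.
Second burn Δv₂ = |v₂ − v_a| = 0.9660 km/s.
Total Δv = Δv₁ + Δv₂ = 2.524 km/s.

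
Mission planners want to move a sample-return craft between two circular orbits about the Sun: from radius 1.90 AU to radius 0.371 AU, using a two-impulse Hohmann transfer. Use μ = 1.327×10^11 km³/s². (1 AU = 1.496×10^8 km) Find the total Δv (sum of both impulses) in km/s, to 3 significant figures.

Δv = 23.6 km/s

In km: r₁ = 1.90 × 1.496×10^8 = 2.8424×10^8 km; r₂ = 0.371 × 1.496×10^8 = 5.55016×10^7 km.
The Hohmann ellipse has a_t = (r₁ + r₂)/2 = 1.698708×10^8 km.
At r₁ the circular-orbit speed is v₁ = √(μ/r₁) = 21.607 km/s.
Transfer-orbit speed at r₁ (vis-viva equation): v_a = √[μ(2/r₁ − 1/a_t)] = 12.351 km/s.
First burn Δv₁ = |v_a − v₁| = 9.256 km/s.
At r₂, v₂ = √(μ/r₂) = 48.90 km/s.
Transfer-orbit speed at r₂: v_p = √[μ(2/r₂ − 1/a_t)] = 63.25 km/s.
Second burn Δv₂ = |v₂ − v_p| = 14.35 km/s.
Δv = Δv₁ + Δv₂ = 9.256 + 14.35 = 23.61 km/s.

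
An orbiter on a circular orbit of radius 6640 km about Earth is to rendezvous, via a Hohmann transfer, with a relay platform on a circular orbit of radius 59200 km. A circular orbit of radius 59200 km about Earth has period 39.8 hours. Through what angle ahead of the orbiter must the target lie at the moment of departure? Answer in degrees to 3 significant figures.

From Kepler's third law T² = 4π²r³/μ at r = 59200 km, T = 39.8 hours = 39.8 × 3600 s = 1.4328×10^5 s: μ = 4π²r³/T² = 3.98982×10^5 km³/s².
Semi-major axis of the transfer orbit: a_t = (6640 + 59200)/2 = 32920 km.
The half-period of the transfer ellipse is t = π√(a_t³/μ) = 29707 s.
Target angular speed ω₂ = √(μ/r₂³) = 4.3852×10^-5 rad/s.
Angle swept by the target during transfer: ω₂·t = 1.3027 rad = 74.64°.
Arrival is 180° from departure on the ellipse, so φ = 180° − 74.64° = 105°.

φ = 105°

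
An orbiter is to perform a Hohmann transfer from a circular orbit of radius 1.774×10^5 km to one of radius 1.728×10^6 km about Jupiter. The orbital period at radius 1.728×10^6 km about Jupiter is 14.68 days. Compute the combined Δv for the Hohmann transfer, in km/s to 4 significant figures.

From Kepler's third law T² = 4π²r³/μ at r = 1.728×10^6 km, T = 14.68 days = 14.68 × 86400 s = 1.268352×10^6 s: μ = 4π²r³/T² = 1.26623×10^8 km³/s².
The Hohmann ellipse has a_t = (r₁ + r₂)/2 = 9.527×10^5 km.
Circular speed at r₁: v₁ = √(μ/r₁) = √(1.26623×10^8/1.774×10^5) = 26.71646 km/s.
Transfer-orbit speed at r₁ (vis-viva): v_p = √[μ(2/r₁ − 1/a_t)] = 35.98095 km/s.
First burn Δv₁ = |v_p − v₁| = 9.264 km/s.
Circular speed at r₂: v₂ = √(μ/r₂) = 8.560 km/s.
Transfer-orbit speed at r₂: v_a = √[μ(2/r₂ − 1/a_t)] = 3.694 km/s.
Second burn Δv₂ = |v₂ − v_a| = 4.866 km/s.
Δv = Δv₁ + Δv₂ = 9.264 + 4.866 = 14.13 km/s.

Δv = 14.13 km/s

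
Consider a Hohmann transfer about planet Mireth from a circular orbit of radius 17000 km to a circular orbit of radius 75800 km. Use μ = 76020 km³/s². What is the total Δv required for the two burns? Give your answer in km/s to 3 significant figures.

Δv = 0.983 km/s

Transfer-ellipse semi-major axis a_t = (r₁ + r₂)/2 = (17000 + 75800)/2 = 46400 km.
Circular speed at r₁: v₁ = √(μ/r₁) = √(76020/17000) = 2.114655 km/s.
Transfer-orbit speed at r₁ (v² = μ(2/r − 1/a)): v_p = √[μ(2/r₁ − 1/a_t)] = 2.702807 km/s.
First burn Δv₁ = |v_p − v₁| = 0.58815 km/s.
At r₂, v₂ = √(μ/r₂) = 1.00145 km/s.
Transfer-orbit speed at r₂: v_a = √[μ(2/r₂ − 1/a_t)] = 0.606171 km/s.
Second burn Δv₂ = |v₂ − v_a| = 0.39528 km/s.
Total Δv = Δv₁ + Δv₂ = 0.9834 km/s.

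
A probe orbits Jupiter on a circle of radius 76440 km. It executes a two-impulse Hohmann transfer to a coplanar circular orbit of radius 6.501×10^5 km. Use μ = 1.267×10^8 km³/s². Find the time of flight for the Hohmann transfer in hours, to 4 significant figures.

t = 16.97 hours

The Hohmann ellipse has a_t = (r₁ + r₂)/2 = 3.6327×10^5 km.
Half the transfer-orbit period gives t = π√(a_t³/μ) = 61109 s.
Converting: 61109 s ÷ 3600 s/hour = 16.97 hours.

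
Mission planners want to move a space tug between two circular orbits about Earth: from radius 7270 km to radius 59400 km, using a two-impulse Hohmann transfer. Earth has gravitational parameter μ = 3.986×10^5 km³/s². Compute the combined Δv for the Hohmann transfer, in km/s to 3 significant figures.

Δv = 3.86 km/s

Semi-major axis of the transfer orbit: a_t = (7270 + 59400)/2 = 33335 km.
Circular speed at r₁: v₁ = √(μ/r₁) = √(3.986×10^5/7270) = 7.4046 km/s.
Transfer-orbit speed at r₁ (vis-viva): v_p = √[μ(2/r₁ − 1/a_t)] = 9.8843 km/s.
First burn Δv₁ = |v_p − v₁| = 2.4797 km/s.
At r₂, v₂ = √(μ/r₂) = 2.59045 km/s.
Transfer-orbit speed at r₂: v_a = √[μ(2/r₂ − 1/a_t)] = 1.20974 km/s.
Second burn Δv₂ = |v₂ − v_a| = 1.3807 km/s.
Δv = Δv₁ + Δv₂ = 2.4797 + 1.3807 = 3.860 km/s.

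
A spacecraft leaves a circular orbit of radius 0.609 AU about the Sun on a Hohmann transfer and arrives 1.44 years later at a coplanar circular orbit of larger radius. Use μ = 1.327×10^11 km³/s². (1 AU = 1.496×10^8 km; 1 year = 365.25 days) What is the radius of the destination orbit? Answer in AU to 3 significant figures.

r₂ = 3.44 AU

In km: r₁ = 0.609 × 1.496×10^8 = 9.11064×10^7 km.
Transfer time t = 1.44 years × 365.25 × 86400 s = 4.5442944×10^7 s, and t = π√(a_t³/μ).
So a_t = (μ t²/π²)^(1/3) = (1.327×10^11 × (4.5442944×10^7)² / π²)^(1/3) = 3.0281×10^8 km.
Since a_t = (r₁ + r₂)/2, r₂ = 2a_t − r₁ = 2×3.0281×10^8 − 9.11064×10^7 = 5.145136×10^8 km.
In AU: r₂ = 5.145136×10^8 / 1.496×10^8 = 3.44 AU.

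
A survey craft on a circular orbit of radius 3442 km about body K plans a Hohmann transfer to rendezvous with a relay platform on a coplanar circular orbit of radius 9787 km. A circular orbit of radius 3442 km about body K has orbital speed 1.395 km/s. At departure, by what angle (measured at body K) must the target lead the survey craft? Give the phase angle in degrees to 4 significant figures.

φ = 79.99°

From the circular-orbit relation v² = μ/r at r = 3442 km: μ = v²r = (1.395)² × 3442 = 6698.22 km³/s².
The Hohmann ellipse has a_t = (r₁ + r₂)/2 = 6614.5 km.
The half-period of the transfer ellipse is t = π√(a_t³/μ) = 20650 s.
Target angular speed ω₂ = √(μ/r₂³) = 8.453×10^-5 rad/s.
Angle swept by the target during transfer: ω₂·t = 1.7455 rad = 100.01°.
Arrival is 180° from departure on the ellipse, so φ = 180° − 100.01° = 79.99°.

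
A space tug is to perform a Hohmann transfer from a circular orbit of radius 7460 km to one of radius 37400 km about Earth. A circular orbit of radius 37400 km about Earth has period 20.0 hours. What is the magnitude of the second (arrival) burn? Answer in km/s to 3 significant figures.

Δv₂ = 1.38 km/s

From Kepler's third law T² = 4π²r³/μ at r = 37400 km, T = 20.0 hours = 20.0 × 3600 s = 72000 s: μ = 4π²r³/T² = 3.98391×10^5 km³/s².
The Hohmann ellipse has a_t = (r₁ + r₂)/2 = 22430 km.
Circular speed at r = 37400 km: v_c = √(μ/r) = 3.264 km/s.
Vis-viva on the transfer ellipse at r = 37400 km gives v_t = √[μ(2/r − 1/a_t)] = 1.882 km/s.
Δv₂ = |v_t − v_c| = |1.882 − 3.264| = 1.382 km/s.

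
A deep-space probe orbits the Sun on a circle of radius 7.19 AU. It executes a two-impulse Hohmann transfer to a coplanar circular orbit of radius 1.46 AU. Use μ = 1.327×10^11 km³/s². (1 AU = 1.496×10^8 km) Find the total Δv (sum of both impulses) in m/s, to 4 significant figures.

In km: r₁ = 7.19 × 1.496×10^8 = 1.075624×10^9 km; r₂ = 1.46 × 1.496×10^8 = 2.18416×10^8 km.
Semi-major axis of the transfer orbit: a_t = (1.075624×10^9 + 2.18416×10^8)/2 = 6.4702×10^8 km.
At r₁ the circular-orbit speed is v₁ = √(μ/r₁) = 11.107 km/s.
Transfer-orbit speed at r₁ (vis-viva): v_a = √[μ(2/r₁ − 1/a_t)] = 6.4534 km/s.
First burn Δv₁ = |v_a − v₁| = 4.654 km/s.
At r₂, v₂ = √(μ/r₂) = 24.649 km/s.
Transfer-orbit speed at r₂: v_p = √[μ(2/r₂ − 1/a_t)] = 31.781 km/s.
Second burn Δv₂ = |v₂ − v_p| = 7.132 km/s.
Δv = Δv₁ + Δv₂ = 4.654 + 7.132 = 11.79 km/s.

Δv = 11790 m/s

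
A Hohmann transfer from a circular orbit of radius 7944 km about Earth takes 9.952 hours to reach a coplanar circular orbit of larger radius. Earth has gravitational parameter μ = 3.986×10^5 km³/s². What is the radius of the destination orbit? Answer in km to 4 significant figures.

Transfer time t = 9.952 hours = 35827.2 s, and t = π√(a_t³/μ).
So a_t = (μ t²/π²)^(1/3) = (3.986×10^5 × (35827.2)² / π²)^(1/3) = 37287 km.
Since a_t = (r₁ + r₂)/2, r₂ = 2a_t − r₁ = 2×37287 − 7944 = 66630 km.

r₂ = 66630 km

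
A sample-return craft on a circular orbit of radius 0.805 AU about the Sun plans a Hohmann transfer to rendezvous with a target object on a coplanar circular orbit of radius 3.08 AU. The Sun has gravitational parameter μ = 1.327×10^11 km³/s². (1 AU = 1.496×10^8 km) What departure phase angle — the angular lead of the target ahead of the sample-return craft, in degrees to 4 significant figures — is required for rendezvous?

φ = 89.85°

In km: r₁ = 0.805 × 1.496×10^8 = 1.20428×10^8 km; r₂ = 3.08 × 1.496×10^8 = 4.60768×10^8 km.
Transfer-ellipse semi-major axis a_t = (r₁ + r₂)/2 = (1.20428×10^8 + 4.60768×10^8)/2 = 2.90598×10^8 km.
Transfer time t = π√(a_t³/μ) = 4.2722×10^7 s.
The target's mean motion on its circular orbit is ω₂ = √(μ/r₂³) = 3.6831×10^-8 rad/s.
Angle swept by the target during transfer: ω₂·t = 1.5735 rad = 90.15°.
Arrival is 180° from departure on the ellipse, so φ = 180° − 90.15° = 89.85°.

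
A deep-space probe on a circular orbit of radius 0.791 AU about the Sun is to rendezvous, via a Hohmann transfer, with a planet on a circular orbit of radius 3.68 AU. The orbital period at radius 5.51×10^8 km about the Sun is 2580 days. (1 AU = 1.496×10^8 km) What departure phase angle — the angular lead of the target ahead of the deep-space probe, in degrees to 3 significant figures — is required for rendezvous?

φ = 94.8°

From Kepler's third law T² = 4π²r³/μ at r = 5.51×10^8 km, T = 2580 days = 2580 × 86400 s = 2.22912×10^8 s: μ = 4π²r³/T² = 1.32907×10^11 km³/s².
In km: r₁ = 0.791 × 1.496×10^8 = 1.183336×10^8 km; r₂ = 3.68 × 1.496×10^8 = 5.50528×10^8 km.
Transfer-ellipse semi-major axis a_t = (r₁ + r₂)/2 = (1.183336×10^8 + 5.50528×10^8)/2 = 3.344308×10^8 km.
Transfer time t = π√(a_t³/μ) = 5.2703×10^7 s.
Target angular speed ω₂ = √(μ/r₂³) = 2.8223×10^-8 rad/s.
Angle swept by the target during transfer: ω₂·t = 1.4874 rad = 85.22°.
Arrival is 180° from departure on the ellipse, so φ = 180° − 85.22° = 94.8°.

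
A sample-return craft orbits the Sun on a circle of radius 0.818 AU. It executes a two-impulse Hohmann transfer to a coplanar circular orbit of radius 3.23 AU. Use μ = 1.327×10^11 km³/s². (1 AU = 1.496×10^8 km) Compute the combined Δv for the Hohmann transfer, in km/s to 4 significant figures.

Δv = 14.71 km/s

In km: r₁ = 0.818 × 1.496×10^8 = 1.223728×10^8 km; r₂ = 3.23 × 1.496×10^8 = 4.83208×10^8 km.
Semi-major axis of the transfer orbit: a_t = (1.223728×10^8 + 4.83208×10^8)/2 = 3.027904×10^8 km.
At r₁ the circular-orbit speed is v₁ = √(μ/r₁) = 32.93010 km/s.
On the transfer ellipse at r₁, vis-viva gives v_p = √[μ(2/r₁ − 1/a_t)] = 41.59959 km/s.
First burn Δv₁ = |v_p − v₁| = 8.669 km/s.
At r₂, v₂ = √(μ/r₂) = 16.572 km/s.
Transfer-orbit speed at r₂: v_a = √[μ(2/r₂ − 1/a_t)] = 10.535 km/s.
Second burn Δv₂ = |v₂ − v_a| = 6.037 km/s.
Δv = Δv₁ + Δv₂ = 8.669 + 6.037 = 14.71 km/s.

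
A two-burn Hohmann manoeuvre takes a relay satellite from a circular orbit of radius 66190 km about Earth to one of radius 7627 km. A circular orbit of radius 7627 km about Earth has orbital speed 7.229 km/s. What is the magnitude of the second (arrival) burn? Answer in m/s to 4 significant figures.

From the circular-orbit relation v² = μ/r at r = 7627 km: μ = v²r = (7.229)² × 7627 = 3.98575×10^5 km³/s².
Transfer-ellipse semi-major axis a_t = (r₁ + r₂)/2 = (66190 + 7627)/2 = 36908.5 km.
On the circular orbit at r = 7627 km, v_c = √(μ/r) = 7.229 km/s.
Vis-viva on the transfer ellipse at r = 7627 km gives v_t = √[μ(2/r − 1/a_t)] = 9.681 km/s.
Δv₂ = |v_t − v_c| = |9.681 − 7.229| = 2.452 km/s.

Δv₂ = 2452 m/s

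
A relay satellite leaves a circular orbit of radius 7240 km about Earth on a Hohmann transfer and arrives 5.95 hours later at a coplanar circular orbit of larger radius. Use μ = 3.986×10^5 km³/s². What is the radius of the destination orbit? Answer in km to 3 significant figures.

r₂ = 45700 km

Transfer time t = 5.95 hours = 21420 s, and t = π√(a_t³/μ).
So a_t = (μ t²/π²)^(1/3) = (3.986×10^5 × (21420)² / π²)^(1/3) = 26462 km.
Since a_t = (r₁ + r₂)/2, r₂ = 2a_t − r₁ = 2×26462 − 7240 = 45684 km.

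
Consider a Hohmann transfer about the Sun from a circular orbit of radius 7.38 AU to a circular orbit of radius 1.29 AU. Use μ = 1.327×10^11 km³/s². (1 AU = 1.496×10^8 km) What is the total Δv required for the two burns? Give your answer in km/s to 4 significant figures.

In km: r₁ = 7.38 × 1.496×10^8 = 1.104048×10^9 km; r₂ = 1.29 × 1.496×10^8 = 1.92984×10^8 km.
Transfer-ellipse semi-major axis a_t = (r₁ + r₂)/2 = (1.104048×10^9 + 1.92984×10^8)/2 = 6.48516×10^8 km.
At r₁ the circular-orbit speed is v₁ = √(μ/r₁) = 10.9633 km/s.
Transfer-orbit speed at r₁ (vis-viva equation): v_a = √[μ(2/r₁ − 1/a_t)] = 5.98056 km/s.
First burn Δv₁ = |v_a − v₁| = 4.9827 km/s.
At r₂, v₂ = √(μ/r₂) = 26.22254 km/s.
Transfer-orbit speed at r₂: v_p = √[μ(2/r₂ − 1/a_t)] = 34.21436 km/s.
Second burn Δv₂ = |v₂ − v_p| = 7.9918 km/s.
Total Δv = Δv₁ + Δv₂ = 12.97 km/s.

Δv = 12.97 km/s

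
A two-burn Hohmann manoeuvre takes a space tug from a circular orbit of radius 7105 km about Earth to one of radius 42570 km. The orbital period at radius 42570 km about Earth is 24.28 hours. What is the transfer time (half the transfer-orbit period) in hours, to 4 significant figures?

From Kepler's third law T² = 4π²r³/μ at r = 42570 km, T = 24.28 hours = 24.28 × 3600 s = 87408 s: μ = 4π²r³/T² = 3.98628×10^5 km³/s².
Semi-major axis of the transfer orbit: a_t = (7105 + 42570)/2 = 24837.5 km.
Transfer time t = π√(a_t³/μ) = π√((24837.5)³ / 3.98628×10^5) = 19477 s.
Converting: 19477 s ÷ 3600 s/hour = 5.410 hours.

t = 5.410 hours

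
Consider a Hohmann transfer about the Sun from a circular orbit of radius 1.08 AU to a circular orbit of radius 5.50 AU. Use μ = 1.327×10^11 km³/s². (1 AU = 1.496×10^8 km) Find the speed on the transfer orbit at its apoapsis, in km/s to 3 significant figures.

In km: r₁ = 1.08 × 1.496×10^8 = 1.61568×10^8 km; r₂ = 5.50 × 1.496×10^8 = 8.228×10^8 km.
Semi-major axis of the transfer orbit: a_t = (1.61568×10^8 + 8.228×10^8)/2 = 4.92184×10^8 km.
At apoapsis, r = 8.228×10^8 km.
From the vis-viva equation, v = √[μ(2/r − 1/a_t)] = 7.276 km/s.

v = 7.28 km/s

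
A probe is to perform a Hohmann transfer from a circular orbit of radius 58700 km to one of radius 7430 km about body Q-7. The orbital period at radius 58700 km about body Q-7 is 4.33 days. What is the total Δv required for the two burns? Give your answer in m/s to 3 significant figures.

Δv = 1440 m/s

From Kepler's third law T² = 4π²r³/μ at r = 58700 km, T = 4.33 days = 4.33 × 86400 s = 3.74112×10^5 s: μ = 4π²r³/T² = 57052.0 km³/s².
The Hohmann ellipse has a_t = (r₁ + r₂)/2 = 33065 km.
At r₁ the circular-orbit speed is v₁ = √(μ/r₁) = 0.98586 km/s.
Transfer-orbit speed at r₁ (vis-viva equation): v_a = √[μ(2/r₁ − 1/a_t)] = 0.46733 km/s.
First burn Δv₁ = |v_a − v₁| = 0.5185 km/s.
At r₂, v₂ = √(μ/r₂) = 2.7710 km/s.
Transfer-orbit speed at r₂: v_p = √[μ(2/r₂ − 1/a_t)] = 3.6921 km/s.
Second burn Δv₂ = |v₂ − v_p| = 0.9211 km/s.
Δv = Δv₁ + Δv₂ = 0.5185 + 0.9211 = 1.440 km/s.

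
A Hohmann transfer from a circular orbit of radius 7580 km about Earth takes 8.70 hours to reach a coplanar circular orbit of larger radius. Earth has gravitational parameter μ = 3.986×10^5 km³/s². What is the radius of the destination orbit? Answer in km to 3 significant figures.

Transfer time t = 8.70 hours = 31320 s, and t = π√(a_t³/μ).
So a_t = (μ t²/π²)^(1/3) = (3.986×10^5 × (31320)² / π²)^(1/3) = 34090 km.
Since a_t = (r₁ + r₂)/2, r₂ = 2a_t − r₁ = 2×34090 − 7580 = 60600 km.

r₂ = 60600 km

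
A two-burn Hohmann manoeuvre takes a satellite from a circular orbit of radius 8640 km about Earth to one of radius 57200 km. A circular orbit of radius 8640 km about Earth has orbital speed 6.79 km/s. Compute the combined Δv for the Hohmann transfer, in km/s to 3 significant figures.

From the circular-orbit relation v² = μ/r at r = 8640 km: μ = v²r = (6.79)² × 8640 = 3.98339×10^5 km³/s².
Transfer-ellipse semi-major axis a_t = (r₁ + r₂)/2 = (8640 + 57200)/2 = 32920 km.
At r₁ the circular-orbit speed is v₁ = √(μ/r₁) = 6.790 km/s.
On the transfer ellipse at r₁, vis-viva gives v_p = √[μ(2/r₁ − 1/a_t)] = 8.950 km/s.
First burn Δv₁ = |v_p − v₁| = 2.160 km/s.
At r₂, v₂ = √(μ/r₂) = 2.639 km/s.
Transfer-orbit speed at r₂: v_a = √[μ(2/r₂ − 1/a_t)] = 1.352 km/s.
Second burn Δv₂ = |v₂ − v_a| = 1.287 km/s.
Δv = Δv₁ + Δv₂ = 2.160 + 1.287 = 3.447 km/s.

Δv = 3.45 km/s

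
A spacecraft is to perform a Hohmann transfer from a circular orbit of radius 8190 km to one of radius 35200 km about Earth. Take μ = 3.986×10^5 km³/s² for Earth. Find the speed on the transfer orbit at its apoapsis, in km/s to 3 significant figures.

The Hohmann ellipse has a_t = (r₁ + r₂)/2 = 21695 km.
The apoapsis of the transfer ellipse is at r = 35200 km.
Vis-viva: v = √[μ(2/r − 1/a_t)] = √[3.986×10^5 × (2/35200 − 1/21695)] = 2.068 km/s.

v = 2.07 km/s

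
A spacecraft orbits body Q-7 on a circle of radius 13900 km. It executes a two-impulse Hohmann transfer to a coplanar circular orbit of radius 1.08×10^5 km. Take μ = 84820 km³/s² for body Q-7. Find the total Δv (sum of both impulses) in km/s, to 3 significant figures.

Δv = 1.28 km/s

Transfer-ellipse semi-major axis a_t = (r₁ + r₂)/2 = (13900 + 1.080×10^5)/2 = 60950 km.
Circular speed at r₁: v₁ = √(μ/r₁) = √(84820/13900) = 2.470 km/s.
Transfer-orbit speed at r₁ (vis-viva equation): v_p = √[μ(2/r₁ − 1/a_t)] = 3.288 km/s.
First burn Δv₁ = |v_p − v₁| = 0.8180 km/s.
At r₂, v₂ = √(μ/r₂) = 0.8862 km/s.
Transfer-orbit speed at r₂: v_a = √[μ(2/r₂ − 1/a_t)] = 0.4232 km/s.
Second burn Δv₂ = |v₂ − v_a| = 0.4630 km/s.
Total Δv = Δv₁ + Δv₂ = 1.281 km/s.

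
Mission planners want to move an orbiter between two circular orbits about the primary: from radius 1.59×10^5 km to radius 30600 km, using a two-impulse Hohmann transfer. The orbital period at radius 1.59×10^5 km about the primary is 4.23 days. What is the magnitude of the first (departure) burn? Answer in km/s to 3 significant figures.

Δv₁ = 1.18 km/s

From Kepler's third law T² = 4π²r³/μ at r = 1.59×10^5 km, T = 4.23 days = 4.23 × 86400 s = 3.65472×10^5 s: μ = 4π²r³/T² = 1.18807×10^6 km³/s².
Transfer-ellipse semi-major axis a_t = (r₁ + r₂)/2 = (1.590×10^5 + 30600)/2 = 94800 km.
On the circular orbit at r = 1.590×10^5 km, v_c = √(μ/r) = 2.73352 km/s.
Transfer-orbit speed at the same r (vis-viva, a = a_t): v_t = √[μ(2/r − 1/a_t)] = 1.55303 km/s.
Δv₁ = |v_t − v_c| = |1.55303 − 2.73352| = 1.180 km/s.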